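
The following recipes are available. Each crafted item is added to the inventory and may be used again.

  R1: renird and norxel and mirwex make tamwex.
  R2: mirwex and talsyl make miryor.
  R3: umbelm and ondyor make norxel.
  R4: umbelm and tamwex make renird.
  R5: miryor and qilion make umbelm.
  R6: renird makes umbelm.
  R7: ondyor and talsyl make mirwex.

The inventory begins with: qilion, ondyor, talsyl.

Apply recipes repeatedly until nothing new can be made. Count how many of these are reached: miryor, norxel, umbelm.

ondyor and talsyl → mirwex (R7).
mirwex and talsyl → miryor (R2).
Using R5, miryor and qilion make umbelm.
Using R3, umbelm and ondyor make norxel.
miryor: reached.
norxel: reached.
umbelm: reached.
All 3 are reached.

3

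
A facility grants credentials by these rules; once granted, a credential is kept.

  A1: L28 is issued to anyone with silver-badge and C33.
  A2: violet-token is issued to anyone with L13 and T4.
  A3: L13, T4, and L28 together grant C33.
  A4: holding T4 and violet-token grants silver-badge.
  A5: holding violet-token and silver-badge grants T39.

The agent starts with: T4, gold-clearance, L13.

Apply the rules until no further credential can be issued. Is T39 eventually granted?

Holding L13 and T4 grants violet-token (A2).
Holding T4 and violet-token grants silver-badge (A4).
Holding violet-token and silver-badge grants T39 (A5).

Yes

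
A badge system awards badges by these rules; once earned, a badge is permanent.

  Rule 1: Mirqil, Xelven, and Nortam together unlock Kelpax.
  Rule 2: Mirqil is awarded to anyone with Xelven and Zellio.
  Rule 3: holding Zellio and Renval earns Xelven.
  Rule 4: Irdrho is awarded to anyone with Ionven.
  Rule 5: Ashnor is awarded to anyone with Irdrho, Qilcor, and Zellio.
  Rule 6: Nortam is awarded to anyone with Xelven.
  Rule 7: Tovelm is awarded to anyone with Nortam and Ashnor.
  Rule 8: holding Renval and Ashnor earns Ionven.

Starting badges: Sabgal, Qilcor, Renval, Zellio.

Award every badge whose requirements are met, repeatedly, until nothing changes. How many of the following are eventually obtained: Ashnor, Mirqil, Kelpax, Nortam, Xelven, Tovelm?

With Zellio and Renval, Xelven is earned (Rule 3).
With Xelven, Nortam is earned (Rule 6).
With Xelven and Zellio, Mirqil is earned (Rule 2).
With Mirqil, Xelven, and Nortam, Kelpax is earned (Rule 1).
Ashnor would need Irdrho, Qilcor, and Zellio (Rule 5), but Irdrho is never earned.
Mirqil: reached.
Kelpax: reached.
Nortam: reached.
Xelven: reached.
Tovelm would need Nortam and Ashnor (Rule 7), but Ashnor is never earned.
Reached: Mirqil, Kelpax, Nortam, and Xelven — 4 of the 6.

4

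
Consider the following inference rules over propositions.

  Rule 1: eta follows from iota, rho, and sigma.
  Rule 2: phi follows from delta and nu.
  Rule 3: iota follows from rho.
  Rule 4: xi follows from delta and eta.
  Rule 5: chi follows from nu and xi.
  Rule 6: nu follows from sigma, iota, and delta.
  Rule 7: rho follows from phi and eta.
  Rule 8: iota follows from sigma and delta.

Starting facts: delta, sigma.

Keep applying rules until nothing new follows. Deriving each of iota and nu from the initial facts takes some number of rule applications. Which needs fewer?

iota: From sigma and delta, Rule 8 gives iota. [1 rule application]
nu: From sigma and delta, Rule 8 gives iota. sigma, iota, and delta hold, so nu follows (Rule 6). [2 rule applications]
iota needs fewer.

iota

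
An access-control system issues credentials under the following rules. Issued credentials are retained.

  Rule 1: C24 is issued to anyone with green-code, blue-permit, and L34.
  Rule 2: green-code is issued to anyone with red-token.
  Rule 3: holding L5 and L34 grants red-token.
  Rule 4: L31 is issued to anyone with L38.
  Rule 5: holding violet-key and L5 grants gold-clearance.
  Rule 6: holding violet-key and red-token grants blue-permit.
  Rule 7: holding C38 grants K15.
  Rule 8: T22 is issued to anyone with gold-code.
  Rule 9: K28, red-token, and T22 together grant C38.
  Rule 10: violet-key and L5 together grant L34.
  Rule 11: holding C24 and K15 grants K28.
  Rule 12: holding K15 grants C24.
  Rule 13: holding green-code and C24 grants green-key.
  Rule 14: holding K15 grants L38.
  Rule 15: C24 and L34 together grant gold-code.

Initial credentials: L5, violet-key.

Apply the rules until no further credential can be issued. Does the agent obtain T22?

Yes

Holding violet-key and L5 grants L34 (Rule 10).
Holding L5 and L34 grants red-token (Rule 3).
Holding violet-key and red-token grants blue-permit (Rule 6).
Holding red-token grants green-code (Rule 2).
Holding green-code, blue-permit, and L34 grants C24 (Rule 1).
Holding C24 and L34 grants gold-code (Rule 15).
Holding gold-code grants T22 (Rule 8).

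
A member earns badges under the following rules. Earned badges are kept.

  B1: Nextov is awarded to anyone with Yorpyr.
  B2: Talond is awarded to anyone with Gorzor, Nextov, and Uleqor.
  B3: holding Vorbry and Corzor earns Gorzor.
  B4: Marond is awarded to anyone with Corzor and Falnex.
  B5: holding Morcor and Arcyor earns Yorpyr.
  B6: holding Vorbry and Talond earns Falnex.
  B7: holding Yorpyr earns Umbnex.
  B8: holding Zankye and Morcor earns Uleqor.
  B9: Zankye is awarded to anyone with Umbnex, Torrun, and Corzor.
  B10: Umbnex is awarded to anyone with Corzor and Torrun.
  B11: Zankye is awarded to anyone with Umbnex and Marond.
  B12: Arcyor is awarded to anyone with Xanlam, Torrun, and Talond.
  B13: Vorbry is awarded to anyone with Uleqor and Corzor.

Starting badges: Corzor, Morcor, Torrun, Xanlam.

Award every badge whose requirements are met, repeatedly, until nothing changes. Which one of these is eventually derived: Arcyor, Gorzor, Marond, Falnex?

Gorzor

With Corzor and Torrun, Umbnex is earned (B10).
With Umbnex, Torrun, and Corzor, Zankye is earned (B9).
With Zankye and Morcor, Uleqor is earned (B8).
With Uleqor and Corzor, Vorbry is earned (B13).
With Vorbry and Corzor, Gorzor is earned (B3).
Marond would need Corzor and Falnex (B4), but Falnex is never earned. Falnex would need Vorbry and Talond (B6), but Talond is never earned. Arcyor would need Xanlam, Torrun, and Talond (B12), but Talond is never earned.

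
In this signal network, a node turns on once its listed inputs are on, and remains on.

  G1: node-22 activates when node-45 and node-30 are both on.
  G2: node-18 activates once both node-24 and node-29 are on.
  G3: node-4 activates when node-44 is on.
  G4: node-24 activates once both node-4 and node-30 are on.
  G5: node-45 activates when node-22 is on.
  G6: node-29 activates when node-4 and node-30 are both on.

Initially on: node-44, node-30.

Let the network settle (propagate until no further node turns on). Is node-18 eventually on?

node-44 is on, so node-4 activates (G3).
node-4 and node-30 are on, so node-29 activates (G6).
G4: node-4 and node-30 on → node-24 on.
G2: node-24 and node-29 on → node-18 on.

Yes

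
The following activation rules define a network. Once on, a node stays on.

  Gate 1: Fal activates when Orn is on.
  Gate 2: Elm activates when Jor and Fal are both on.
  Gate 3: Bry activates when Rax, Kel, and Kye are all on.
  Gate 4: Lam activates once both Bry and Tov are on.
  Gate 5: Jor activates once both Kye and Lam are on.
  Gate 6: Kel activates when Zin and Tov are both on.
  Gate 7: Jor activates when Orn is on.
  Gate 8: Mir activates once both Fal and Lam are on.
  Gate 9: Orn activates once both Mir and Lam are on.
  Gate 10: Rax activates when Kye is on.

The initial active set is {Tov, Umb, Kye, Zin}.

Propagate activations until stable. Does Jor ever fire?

Gate 10: Kye on → Rax on.
Zin and Tov are on, so Kel activates (Gate 6).
Rax, Kel, and Kye are on, so Bry activates (Gate 3).
Gate 4: Bry and Tov on → Lam on.
Gate 5: Kye and Lam on → Jor on.

Yes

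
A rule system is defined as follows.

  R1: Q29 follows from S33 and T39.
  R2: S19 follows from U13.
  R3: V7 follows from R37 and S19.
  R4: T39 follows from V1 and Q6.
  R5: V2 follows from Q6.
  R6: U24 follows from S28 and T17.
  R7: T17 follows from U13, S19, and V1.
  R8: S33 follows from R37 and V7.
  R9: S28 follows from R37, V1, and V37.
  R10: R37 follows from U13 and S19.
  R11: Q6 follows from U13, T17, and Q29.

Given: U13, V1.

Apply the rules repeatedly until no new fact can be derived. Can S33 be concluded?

U13 holds, so S19 follows (R2).
U13 and S19 hold, so R37 follows (R10).
R37 and S19 hold, so V7 follows (R3).
From R37 and V7, R8 gives S33.

Yes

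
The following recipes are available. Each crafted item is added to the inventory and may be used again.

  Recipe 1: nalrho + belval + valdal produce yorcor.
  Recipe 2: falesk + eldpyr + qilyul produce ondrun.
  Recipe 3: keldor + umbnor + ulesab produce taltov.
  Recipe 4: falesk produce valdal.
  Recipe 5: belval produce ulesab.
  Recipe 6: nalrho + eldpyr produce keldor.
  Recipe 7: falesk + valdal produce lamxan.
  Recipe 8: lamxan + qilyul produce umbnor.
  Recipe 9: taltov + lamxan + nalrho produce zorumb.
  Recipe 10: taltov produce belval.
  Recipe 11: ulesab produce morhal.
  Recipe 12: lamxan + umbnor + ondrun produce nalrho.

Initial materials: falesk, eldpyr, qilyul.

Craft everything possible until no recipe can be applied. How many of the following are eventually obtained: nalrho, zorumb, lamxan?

Using Recipe 2, falesk, eldpyr, and qilyul make ondrun.
falesk → valdal (Recipe 4).
falesk + valdal → lamxan (Recipe 7).
lamxan + qilyul → umbnor (Recipe 8).
lamxan + umbnor + ondrun → nalrho (Recipe 12).
nalrho: reached.
zorumb would need taltov, lamxan, and nalrho (Recipe 9), but taltov is never obtained.
lamxan: reached.
Reached: nalrho and lamxan — 2 of the 3.

2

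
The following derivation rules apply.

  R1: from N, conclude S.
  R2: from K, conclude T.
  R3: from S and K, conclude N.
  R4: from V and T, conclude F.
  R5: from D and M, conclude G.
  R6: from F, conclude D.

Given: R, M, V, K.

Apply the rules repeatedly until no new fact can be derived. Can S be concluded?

S would need N (R1), but N is never established.

No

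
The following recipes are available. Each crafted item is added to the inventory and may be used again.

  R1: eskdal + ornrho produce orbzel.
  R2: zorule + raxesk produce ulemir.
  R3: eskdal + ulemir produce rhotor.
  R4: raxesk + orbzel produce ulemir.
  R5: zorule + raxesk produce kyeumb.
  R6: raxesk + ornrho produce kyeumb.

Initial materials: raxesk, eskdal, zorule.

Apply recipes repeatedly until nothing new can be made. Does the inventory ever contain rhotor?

Yes

Using R2, zorule and raxesk make ulemir.
eskdal + ulemir → rhotor (R3).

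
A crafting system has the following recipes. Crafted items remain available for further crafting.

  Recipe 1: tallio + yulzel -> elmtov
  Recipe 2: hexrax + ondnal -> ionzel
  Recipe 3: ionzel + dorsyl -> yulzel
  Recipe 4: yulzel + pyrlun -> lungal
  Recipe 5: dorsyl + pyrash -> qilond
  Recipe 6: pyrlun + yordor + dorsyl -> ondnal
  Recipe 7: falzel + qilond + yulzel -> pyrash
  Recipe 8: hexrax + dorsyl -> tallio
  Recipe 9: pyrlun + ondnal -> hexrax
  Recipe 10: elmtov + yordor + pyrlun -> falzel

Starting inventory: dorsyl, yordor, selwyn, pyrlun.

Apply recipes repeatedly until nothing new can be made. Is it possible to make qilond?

No

qilond would need dorsyl and pyrash (Recipe 5), but pyrash is never obtained.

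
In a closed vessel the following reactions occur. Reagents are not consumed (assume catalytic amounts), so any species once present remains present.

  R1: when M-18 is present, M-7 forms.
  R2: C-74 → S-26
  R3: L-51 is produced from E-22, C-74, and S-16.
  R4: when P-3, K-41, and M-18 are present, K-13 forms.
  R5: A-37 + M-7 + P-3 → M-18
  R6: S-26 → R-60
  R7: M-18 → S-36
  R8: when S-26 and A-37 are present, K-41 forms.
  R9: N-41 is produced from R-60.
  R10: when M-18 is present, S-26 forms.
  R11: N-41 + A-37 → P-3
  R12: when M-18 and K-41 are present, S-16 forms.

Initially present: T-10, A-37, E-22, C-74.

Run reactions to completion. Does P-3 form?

Yes

C-74 present → S-26 forms (R2).
S-26 present → R-60 forms (R6).
R-60 present → N-41 forms (R9).
N-41 and A-37 present → P-3 forms (R11).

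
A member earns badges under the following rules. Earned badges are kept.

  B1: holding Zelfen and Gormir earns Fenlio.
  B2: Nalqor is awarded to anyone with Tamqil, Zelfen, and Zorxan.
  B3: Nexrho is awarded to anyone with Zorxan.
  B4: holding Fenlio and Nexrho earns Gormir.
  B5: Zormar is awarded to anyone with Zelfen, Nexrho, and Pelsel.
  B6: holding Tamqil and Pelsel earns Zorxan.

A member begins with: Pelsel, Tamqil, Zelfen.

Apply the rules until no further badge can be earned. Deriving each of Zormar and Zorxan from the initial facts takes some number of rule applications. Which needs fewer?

Zorxan

Zorxan: With Tamqil and Pelsel, Zorxan is earned (B6). [1 rule application]
Zormar: With Tamqil and Pelsel, Zorxan is earned (B6). With Zorxan, Nexrho is earned (B3). With Zelfen, Nexrho, and Pelsel, Zormar is earned (B5). [3 rule applications]
Zorxan needs fewer.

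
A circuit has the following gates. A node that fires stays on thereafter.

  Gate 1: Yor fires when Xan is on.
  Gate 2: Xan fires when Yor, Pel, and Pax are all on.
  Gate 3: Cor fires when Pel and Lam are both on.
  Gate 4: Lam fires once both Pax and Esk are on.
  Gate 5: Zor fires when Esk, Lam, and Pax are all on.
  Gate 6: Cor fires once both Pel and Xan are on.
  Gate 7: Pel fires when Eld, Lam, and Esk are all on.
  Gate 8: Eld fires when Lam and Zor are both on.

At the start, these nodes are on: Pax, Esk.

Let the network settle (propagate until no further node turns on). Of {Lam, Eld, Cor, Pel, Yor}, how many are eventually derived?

4

Gate 4: Pax and Esk on → Lam on.
Gate 5: Esk, Lam, and Pax on → Zor on.
Lam and Zor are on, so Eld fires (Gate 8).
Eld, Lam, and Esk are on, so Pel fires (Gate 7).
Pel and Lam are on, so Cor fires (Gate 3).
Lam: reached.
Eld: reached.
Cor: reached.
Pel: reached.
Yor would need Xan (Gate 1), but Xan never turns on.
Reached: Lam, Eld, Cor, and Pel — 4 of the 5.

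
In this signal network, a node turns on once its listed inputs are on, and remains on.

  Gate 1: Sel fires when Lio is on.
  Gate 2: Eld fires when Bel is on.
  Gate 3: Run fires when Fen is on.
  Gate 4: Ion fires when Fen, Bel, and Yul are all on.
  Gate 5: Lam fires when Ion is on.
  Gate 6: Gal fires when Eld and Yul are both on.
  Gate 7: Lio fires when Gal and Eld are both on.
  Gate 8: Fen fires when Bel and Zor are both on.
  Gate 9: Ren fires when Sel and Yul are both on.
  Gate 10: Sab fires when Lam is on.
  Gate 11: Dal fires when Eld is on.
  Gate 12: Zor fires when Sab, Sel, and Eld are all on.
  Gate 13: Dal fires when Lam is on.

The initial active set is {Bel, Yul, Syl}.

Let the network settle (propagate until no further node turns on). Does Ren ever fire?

Bel is on, so Eld fires (Gate 2).
Gate 6: Eld and Yul on → Gal on.
Gal and Eld are on, so Lio fires (Gate 7).
Lio is on, so Sel fires (Gate 1).
Gate 9: Sel and Yul on → Ren on.

Yes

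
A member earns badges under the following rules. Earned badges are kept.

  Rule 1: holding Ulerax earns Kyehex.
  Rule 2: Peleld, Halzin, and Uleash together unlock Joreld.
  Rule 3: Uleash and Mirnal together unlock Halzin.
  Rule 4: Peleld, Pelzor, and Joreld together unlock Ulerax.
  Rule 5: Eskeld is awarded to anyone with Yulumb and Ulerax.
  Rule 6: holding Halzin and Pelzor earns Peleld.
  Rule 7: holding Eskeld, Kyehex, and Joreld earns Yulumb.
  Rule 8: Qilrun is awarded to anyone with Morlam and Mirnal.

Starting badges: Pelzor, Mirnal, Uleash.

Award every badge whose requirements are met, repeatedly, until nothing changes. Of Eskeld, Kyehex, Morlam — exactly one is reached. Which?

Kyehex

With Uleash and Mirnal, Halzin is earned (Rule 3).
With Halzin and Pelzor, Peleld is earned (Rule 6).
With Peleld, Halzin, and Uleash, Joreld is earned (Rule 2).
With Peleld, Pelzor, and Joreld, Ulerax is earned (Rule 4).
With Ulerax, Kyehex is earned (Rule 1).
Eskeld would need Yulumb and Ulerax (Rule 5), but Yulumb is never earned. No rule produces Morlam, and it is not given.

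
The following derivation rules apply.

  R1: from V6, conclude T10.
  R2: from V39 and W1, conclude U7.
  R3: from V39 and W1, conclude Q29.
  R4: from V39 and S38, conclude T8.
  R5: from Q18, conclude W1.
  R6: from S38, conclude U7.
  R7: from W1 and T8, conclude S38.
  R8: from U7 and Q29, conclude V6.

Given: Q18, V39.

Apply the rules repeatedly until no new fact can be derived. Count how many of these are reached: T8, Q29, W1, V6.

3

From Q18, R5 gives W1.
From V39 and W1, R3 gives Q29.
From V39 and W1, R2 gives U7.
From U7 and Q29, R8 gives V6.
T8 would need V39 and S38 (R4), but S38 is never established.
Q29: reached.
W1: reached.
V6: reached.
Reached: Q29, W1, and V6 — 3 of the 4.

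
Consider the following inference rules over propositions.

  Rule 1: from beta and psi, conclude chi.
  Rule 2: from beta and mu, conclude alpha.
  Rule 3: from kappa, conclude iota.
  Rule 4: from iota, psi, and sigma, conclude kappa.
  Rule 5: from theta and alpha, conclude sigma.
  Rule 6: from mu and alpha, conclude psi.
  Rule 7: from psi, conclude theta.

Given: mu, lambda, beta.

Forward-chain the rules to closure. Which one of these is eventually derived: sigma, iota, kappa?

beta and mu hold, so alpha follows (Rule 2).
mu and alpha hold, so psi follows (Rule 6).
From psi, Rule 7 gives theta.
theta and alpha hold, so sigma follows (Rule 5).
iota would need kappa (Rule 3), but kappa is never established. kappa would need iota, psi, and sigma (Rule 4), but iota is never established.

sigma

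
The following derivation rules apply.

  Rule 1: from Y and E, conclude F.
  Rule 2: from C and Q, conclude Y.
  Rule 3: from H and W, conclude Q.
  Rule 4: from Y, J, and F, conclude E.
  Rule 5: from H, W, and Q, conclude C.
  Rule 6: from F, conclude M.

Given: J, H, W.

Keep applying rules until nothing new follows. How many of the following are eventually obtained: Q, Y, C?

3

From H and W, Rule 3 gives Q.
H, W, and Q hold, so C follows (Rule 5).
From C and Q, Rule 2 gives Y.
Q: reached.
Y: reached.
C: reached.
All 3 are reached.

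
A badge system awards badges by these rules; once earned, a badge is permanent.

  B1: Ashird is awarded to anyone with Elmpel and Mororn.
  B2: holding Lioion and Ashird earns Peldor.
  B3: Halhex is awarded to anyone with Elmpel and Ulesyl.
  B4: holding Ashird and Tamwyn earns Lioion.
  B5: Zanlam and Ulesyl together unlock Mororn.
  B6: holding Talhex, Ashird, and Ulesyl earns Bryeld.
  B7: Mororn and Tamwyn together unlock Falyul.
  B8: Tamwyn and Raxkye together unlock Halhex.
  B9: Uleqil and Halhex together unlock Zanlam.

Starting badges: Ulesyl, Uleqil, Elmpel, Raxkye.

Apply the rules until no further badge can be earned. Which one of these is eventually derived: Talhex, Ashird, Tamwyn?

Ashird

With Elmpel and Ulesyl, Halhex is earned (B3).
With Uleqil and Halhex, Zanlam is earned (B9).
With Zanlam and Ulesyl, Mororn is earned (B5).
With Elmpel and Mororn, Ashird is earned (B1).
No rule produces Tamwyn, and it is not given. No rule produces Talhex, and it is not given.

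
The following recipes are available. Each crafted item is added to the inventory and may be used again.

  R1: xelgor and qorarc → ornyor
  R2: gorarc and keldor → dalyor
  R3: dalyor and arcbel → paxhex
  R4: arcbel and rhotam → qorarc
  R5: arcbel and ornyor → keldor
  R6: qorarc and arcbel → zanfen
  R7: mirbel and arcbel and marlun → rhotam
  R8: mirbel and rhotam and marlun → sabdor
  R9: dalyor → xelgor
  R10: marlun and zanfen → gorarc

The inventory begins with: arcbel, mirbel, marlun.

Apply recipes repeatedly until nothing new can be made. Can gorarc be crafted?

Yes

mirbel and arcbel and marlun → rhotam (R7).
arcbel and rhotam → qorarc (R4).
Using R6, qorarc and arcbel make zanfen.
marlun and zanfen → gorarc (R10).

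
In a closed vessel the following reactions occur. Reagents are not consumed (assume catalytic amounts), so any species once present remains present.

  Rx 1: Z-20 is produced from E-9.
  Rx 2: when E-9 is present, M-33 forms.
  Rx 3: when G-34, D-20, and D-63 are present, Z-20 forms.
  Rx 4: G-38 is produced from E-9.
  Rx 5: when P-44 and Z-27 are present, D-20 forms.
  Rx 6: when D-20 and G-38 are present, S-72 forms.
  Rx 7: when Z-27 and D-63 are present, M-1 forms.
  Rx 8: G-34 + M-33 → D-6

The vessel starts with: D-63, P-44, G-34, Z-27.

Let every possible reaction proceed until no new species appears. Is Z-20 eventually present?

P-44 and Z-27 present → D-20 forms (Rx 5).
G-34, D-20, and D-63 present → Z-20 forms (Rx 3).

Yes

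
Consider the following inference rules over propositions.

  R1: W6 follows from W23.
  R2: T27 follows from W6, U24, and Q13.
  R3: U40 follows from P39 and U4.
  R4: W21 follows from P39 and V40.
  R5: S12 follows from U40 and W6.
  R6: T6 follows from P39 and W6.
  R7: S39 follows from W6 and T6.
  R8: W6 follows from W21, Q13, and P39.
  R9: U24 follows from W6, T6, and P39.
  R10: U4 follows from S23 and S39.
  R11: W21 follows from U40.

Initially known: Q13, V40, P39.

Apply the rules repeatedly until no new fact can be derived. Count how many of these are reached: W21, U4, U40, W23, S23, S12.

P39 and V40 hold, so W21 follows (R4).
W21: reached.
U4 would need S23 and S39 (R10), but S23 is never established.
U40 would need P39 and U4 (R3), but U4 is never established.
No rule produces W23, and it is not given.
No rule produces S23, and it is not given.
S12 would need U40 and W6 (R5), but U40 is never established.
Reached: W21 — 1 of the 6.

1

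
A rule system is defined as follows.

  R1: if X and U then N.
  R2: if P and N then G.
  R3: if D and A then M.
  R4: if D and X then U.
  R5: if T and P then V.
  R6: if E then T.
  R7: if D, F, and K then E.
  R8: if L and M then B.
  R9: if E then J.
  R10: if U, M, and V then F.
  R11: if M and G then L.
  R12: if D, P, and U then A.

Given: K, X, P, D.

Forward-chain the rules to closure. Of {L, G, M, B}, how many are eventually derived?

4

D and X hold, so U follows (R4).
D, P, and U hold, so A follows (R12).
X and U hold, so N follows (R1).
From P and N, R2 gives G.
From D and A, R3 gives M.
M and G hold, so L follows (R11).
L and M hold, so B follows (R8).
L: reached.
G: reached.
M: reached.
B: reached.
All 4 are reached.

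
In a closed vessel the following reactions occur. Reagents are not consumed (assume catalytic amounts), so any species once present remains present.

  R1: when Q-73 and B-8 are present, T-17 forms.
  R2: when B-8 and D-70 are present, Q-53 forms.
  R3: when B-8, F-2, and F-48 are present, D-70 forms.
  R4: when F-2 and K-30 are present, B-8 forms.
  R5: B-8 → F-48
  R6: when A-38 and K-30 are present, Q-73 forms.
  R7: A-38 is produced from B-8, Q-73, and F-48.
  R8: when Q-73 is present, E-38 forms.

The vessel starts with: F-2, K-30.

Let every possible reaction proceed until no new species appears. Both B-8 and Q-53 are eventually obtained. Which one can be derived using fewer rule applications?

B-8

B-8: F-2 and K-30 present → B-8 forms (R4). [1 rule application]
Q-53: F-2 and K-30 present → B-8 forms (R4). B-8 present → F-48 forms (R5). B-8, F-2, and F-48 present → D-70 forms (R3). B-8 and D-70 present → Q-53 forms (R2). [4 rule applications]
B-8 needs fewer.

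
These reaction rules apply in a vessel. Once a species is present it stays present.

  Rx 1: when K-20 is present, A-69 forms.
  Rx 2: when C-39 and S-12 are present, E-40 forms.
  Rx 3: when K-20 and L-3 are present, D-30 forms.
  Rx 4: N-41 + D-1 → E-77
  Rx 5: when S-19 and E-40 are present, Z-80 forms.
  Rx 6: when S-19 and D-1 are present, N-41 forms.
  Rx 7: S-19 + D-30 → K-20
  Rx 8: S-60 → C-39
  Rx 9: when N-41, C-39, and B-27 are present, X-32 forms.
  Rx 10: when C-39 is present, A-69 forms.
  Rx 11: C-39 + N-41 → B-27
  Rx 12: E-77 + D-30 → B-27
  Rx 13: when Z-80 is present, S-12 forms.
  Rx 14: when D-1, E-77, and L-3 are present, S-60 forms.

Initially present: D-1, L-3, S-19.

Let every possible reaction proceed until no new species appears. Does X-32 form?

S-19 and D-1 present → N-41 forms (Rx 6).
N-41 and D-1 present → E-77 forms (Rx 4).
D-1, E-77, and L-3 present → S-60 forms (Rx 14).
S-60 present → C-39 forms (Rx 8).
C-39 and N-41 present → B-27 forms (Rx 11).
N-41, C-39, and B-27 present → X-32 forms (Rx 9).

Yes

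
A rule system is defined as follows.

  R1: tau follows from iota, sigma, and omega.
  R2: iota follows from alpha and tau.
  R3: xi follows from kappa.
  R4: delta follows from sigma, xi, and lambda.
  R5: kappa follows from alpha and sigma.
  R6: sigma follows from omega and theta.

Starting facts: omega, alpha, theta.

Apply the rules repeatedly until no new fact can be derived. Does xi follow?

Yes

omega and theta hold, so sigma follows (R6).
alpha and sigma hold, so kappa follows (R5).
From kappa, R3 gives xi.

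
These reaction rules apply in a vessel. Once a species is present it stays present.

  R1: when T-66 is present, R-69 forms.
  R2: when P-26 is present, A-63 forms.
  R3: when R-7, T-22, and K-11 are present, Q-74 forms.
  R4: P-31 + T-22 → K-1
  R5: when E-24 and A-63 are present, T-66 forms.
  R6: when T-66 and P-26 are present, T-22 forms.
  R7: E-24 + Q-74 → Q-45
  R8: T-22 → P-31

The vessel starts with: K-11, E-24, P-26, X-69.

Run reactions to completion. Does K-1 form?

Yes

P-26 present → A-63 forms (R2).
E-24 and A-63 present → T-66 forms (R5).
T-66 and P-26 present → T-22 forms (R6).
T-22 present → P-31 forms (R8).
P-31 and T-22 present → K-1 forms (R4).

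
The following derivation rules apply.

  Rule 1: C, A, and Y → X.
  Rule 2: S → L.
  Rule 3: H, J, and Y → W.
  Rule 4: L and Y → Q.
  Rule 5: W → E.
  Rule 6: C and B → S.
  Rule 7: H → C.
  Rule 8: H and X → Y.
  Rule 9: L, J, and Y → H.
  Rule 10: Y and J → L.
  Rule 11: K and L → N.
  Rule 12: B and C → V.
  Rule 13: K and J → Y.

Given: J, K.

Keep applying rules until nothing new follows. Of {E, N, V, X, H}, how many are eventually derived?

3

K and J hold, so Y follows (Rule 13).
Y and J hold, so L follows (Rule 10).
From L, J, and Y, Rule 9 gives H.
K and L hold, so N follows (Rule 11).
H, J, and Y hold, so W follows (Rule 3).
W holds, so E follows (Rule 5).
E: reached.
N: reached.
V would need B and C (Rule 12), but B is never established.
X would need C, A, and Y (Rule 1), but A is never established.
H: reached.
Reached: E, N, and H — 3 of the 5.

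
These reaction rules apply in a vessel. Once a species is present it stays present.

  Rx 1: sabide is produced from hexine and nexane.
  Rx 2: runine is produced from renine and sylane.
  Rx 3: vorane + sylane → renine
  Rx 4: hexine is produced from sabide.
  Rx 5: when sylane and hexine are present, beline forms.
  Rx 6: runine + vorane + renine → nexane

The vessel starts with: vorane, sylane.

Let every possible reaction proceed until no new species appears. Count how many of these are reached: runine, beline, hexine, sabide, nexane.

2

vorane and sylane present → renine forms (Rx 3).
renine and sylane present → runine forms (Rx 2).
runine, vorane, and renine present → nexane forms (Rx 6).
runine: reached.
beline would need sylane and hexine (Rx 5), but hexine never forms.
hexine would need sabide (Rx 4), but sabide never forms.
sabide would need hexine and nexane (Rx 1), but hexine never forms.
nexane: reached.
Reached: runine and nexane — 2 of the 5.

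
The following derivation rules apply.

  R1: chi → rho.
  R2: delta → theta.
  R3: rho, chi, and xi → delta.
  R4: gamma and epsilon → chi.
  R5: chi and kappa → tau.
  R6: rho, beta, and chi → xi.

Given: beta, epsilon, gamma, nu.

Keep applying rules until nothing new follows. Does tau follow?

No

tau would need chi and kappa (R5), but kappa is never established.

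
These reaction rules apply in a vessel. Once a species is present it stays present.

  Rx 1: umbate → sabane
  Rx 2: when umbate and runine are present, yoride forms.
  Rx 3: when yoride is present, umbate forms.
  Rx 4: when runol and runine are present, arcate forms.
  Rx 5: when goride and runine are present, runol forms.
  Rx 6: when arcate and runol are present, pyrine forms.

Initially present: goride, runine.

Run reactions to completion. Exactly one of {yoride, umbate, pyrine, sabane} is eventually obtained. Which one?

goride and runine present → runol forms (Rx 5).
runol and runine present → arcate forms (Rx 4).
arcate and runol present → pyrine forms (Rx 6).
sabane would need umbate (Rx 1), but umbate never forms. umbate would need yoride (Rx 3), but yoride never forms. yoride would need umbate and runine (Rx 2), but umbate never forms.

pyrine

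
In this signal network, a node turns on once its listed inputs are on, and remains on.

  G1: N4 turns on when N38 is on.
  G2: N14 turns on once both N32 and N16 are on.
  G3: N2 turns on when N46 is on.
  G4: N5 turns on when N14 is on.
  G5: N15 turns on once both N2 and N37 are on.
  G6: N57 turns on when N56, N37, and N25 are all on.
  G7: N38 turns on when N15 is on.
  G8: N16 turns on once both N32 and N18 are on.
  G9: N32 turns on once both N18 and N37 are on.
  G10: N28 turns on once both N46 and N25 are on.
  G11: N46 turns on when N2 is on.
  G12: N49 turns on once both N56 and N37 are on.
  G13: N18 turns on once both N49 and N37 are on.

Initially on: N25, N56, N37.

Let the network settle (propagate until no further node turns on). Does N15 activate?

No

N15 would need N2 and N37 (G5), but N2 never turns on.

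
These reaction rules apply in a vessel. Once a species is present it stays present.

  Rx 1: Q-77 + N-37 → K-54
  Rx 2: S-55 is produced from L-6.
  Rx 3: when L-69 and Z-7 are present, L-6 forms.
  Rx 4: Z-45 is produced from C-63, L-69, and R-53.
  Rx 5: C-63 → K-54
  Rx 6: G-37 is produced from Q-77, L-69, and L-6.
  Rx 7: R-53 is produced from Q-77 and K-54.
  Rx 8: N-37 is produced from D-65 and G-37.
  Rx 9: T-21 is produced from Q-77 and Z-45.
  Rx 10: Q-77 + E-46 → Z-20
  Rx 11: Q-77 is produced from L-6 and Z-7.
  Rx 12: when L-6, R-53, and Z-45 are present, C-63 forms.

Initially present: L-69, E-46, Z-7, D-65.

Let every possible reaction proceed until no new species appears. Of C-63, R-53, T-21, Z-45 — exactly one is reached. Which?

R-53

L-69 and Z-7 present → L-6 forms (Rx 3).
L-6 and Z-7 present → Q-77 forms (Rx 11).
Q-77, L-69, and L-6 present → G-37 forms (Rx 6).
D-65 and G-37 present → N-37 forms (Rx 8).
Q-77 and N-37 present → K-54 forms (Rx 1).
Q-77 and K-54 present → R-53 forms (Rx 7).
T-21 would need Q-77 and Z-45 (Rx 9), but Z-45 never forms. Z-45 would need C-63, L-69, and R-53 (Rx 4), but C-63 never forms. C-63 would need L-6, R-53, and Z-45 (Rx 12), but Z-45 never forms.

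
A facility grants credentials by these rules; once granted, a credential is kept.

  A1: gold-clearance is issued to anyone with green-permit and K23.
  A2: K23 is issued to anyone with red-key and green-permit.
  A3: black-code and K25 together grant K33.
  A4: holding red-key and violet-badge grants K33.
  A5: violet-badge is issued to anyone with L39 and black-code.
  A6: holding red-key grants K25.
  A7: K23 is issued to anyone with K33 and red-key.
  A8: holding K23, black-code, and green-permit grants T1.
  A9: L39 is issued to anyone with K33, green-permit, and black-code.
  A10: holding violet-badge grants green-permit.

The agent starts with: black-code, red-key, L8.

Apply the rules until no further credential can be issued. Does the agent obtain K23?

Yes

Holding red-key grants K25 (A6).
Holding black-code and K25 grants K33 (A3).
Holding K33 and red-key grants K23 (A7).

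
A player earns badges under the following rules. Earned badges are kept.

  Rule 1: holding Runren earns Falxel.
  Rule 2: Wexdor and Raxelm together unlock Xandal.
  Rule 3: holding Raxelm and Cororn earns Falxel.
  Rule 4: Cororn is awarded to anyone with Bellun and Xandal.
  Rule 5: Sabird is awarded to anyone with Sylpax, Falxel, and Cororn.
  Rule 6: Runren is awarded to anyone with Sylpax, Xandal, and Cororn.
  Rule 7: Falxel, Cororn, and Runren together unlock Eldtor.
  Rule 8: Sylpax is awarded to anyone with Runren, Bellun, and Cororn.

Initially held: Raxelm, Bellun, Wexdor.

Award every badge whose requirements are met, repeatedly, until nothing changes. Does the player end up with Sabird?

No

Sabird would need Sylpax, Falxel, and Cororn (Rule 5), but Sylpax is never earned.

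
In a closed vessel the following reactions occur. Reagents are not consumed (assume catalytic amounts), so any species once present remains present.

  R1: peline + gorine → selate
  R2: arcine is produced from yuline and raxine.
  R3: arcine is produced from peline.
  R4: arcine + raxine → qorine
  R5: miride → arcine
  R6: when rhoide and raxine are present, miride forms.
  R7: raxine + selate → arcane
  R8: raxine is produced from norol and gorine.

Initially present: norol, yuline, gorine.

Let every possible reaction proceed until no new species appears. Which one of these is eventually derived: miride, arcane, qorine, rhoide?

norol and gorine present → raxine forms (R8).
yuline and raxine present → arcine forms (R2).
arcine and raxine present → qorine forms (R4).
No rule produces rhoide, and it is not given. arcane would need raxine and selate (R7), but selate never forms. miride would need rhoide and raxine (R6), but rhoide never forms.

qorine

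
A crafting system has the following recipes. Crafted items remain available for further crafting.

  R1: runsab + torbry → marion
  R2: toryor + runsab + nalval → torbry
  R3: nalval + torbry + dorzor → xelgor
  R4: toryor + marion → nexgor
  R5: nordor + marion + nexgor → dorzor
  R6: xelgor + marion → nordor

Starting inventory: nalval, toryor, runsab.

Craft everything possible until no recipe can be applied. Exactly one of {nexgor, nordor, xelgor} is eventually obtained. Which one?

nexgor

toryor + runsab + nalval → torbry (R2).
runsab + torbry → marion (R1).
toryor + marion → nexgor (R4).
nordor would need xelgor and marion (R6), but xelgor is never obtained. xelgor would need nalval, torbry, and dorzor (R3), but dorzor is never obtained.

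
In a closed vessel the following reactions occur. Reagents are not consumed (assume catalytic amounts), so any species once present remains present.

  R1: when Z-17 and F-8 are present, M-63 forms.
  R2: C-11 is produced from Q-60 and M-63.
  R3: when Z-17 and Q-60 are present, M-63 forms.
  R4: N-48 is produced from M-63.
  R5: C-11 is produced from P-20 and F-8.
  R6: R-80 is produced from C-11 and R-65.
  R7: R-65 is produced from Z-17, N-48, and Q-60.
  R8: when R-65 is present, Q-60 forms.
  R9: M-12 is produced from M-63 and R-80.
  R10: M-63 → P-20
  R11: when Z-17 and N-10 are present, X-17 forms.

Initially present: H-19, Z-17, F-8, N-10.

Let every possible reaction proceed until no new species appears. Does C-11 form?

Z-17 and F-8 present → M-63 forms (R1).
M-63 present → P-20 forms (R10).
P-20 and F-8 present → C-11 forms (R5).

Yes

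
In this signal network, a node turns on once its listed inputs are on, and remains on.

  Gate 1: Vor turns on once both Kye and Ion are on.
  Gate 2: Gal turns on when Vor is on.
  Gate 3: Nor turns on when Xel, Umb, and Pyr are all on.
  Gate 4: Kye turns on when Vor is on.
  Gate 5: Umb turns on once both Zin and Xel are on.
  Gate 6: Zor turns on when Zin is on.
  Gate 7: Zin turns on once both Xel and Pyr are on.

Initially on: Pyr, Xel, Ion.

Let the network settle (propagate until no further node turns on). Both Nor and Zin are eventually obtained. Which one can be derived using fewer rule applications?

Zin

Zin: Xel and Pyr are on, so Zin turns on (Gate 7). [1 rule application]
Nor: Xel and Pyr are on, so Zin turns on (Gate 7). Gate 5: Zin and Xel on → Umb on. Xel, Umb, and Pyr are on, so Nor turns on (Gate 3). [3 rule applications]
Zin needs fewer.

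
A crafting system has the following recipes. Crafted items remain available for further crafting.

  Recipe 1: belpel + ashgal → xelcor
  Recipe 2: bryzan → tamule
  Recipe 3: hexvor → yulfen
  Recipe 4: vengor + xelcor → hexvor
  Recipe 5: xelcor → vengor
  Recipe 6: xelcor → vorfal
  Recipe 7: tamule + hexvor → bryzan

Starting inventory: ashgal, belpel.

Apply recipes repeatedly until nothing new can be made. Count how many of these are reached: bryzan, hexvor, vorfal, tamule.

2

Using Recipe 1, belpel and ashgal make xelcor.
Using Recipe 6, xelcor makes vorfal.
Using Recipe 5, xelcor makes vengor.
vengor + xelcor → hexvor (Recipe 4).
bryzan would need tamule and hexvor (Recipe 7), but tamule is never obtained.
hexvor: reached.
vorfal: reached.
tamule would need bryzan (Recipe 2), but bryzan is never obtained.
Reached: hexvor and vorfal — 2 of the 4.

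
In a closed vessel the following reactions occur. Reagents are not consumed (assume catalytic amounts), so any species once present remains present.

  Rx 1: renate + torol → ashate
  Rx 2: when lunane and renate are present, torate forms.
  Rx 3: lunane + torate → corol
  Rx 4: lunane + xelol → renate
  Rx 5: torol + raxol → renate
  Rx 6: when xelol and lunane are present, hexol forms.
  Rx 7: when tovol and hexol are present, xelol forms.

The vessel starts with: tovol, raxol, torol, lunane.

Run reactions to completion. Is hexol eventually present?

hexol would need xelol and lunane (Rx 6), but xelol never forms.

No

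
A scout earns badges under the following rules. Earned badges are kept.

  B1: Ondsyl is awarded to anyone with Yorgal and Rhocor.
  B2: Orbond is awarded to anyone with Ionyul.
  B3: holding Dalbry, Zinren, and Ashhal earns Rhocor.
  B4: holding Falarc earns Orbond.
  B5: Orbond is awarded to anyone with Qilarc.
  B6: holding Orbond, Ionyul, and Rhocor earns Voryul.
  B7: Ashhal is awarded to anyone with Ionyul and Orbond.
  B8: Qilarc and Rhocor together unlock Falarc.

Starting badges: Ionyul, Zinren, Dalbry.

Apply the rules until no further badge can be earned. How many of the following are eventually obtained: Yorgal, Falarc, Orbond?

With Ionyul, Orbond is earned (B2).
No rule produces Yorgal, and it is not given.
Falarc would need Qilarc and Rhocor (B8), but Qilarc is never earned.
Orbond: reached.
Reached: Orbond — 1 of the 3.

1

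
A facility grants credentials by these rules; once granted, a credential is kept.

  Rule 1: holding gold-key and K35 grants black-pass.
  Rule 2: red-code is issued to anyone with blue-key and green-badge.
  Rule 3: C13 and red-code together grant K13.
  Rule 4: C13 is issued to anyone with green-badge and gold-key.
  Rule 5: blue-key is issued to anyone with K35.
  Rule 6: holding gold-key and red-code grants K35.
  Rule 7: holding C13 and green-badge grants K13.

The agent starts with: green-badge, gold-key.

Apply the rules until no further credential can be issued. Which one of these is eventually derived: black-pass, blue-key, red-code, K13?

Holding green-badge and gold-key grants C13 (Rule 4).
Holding C13 and green-badge grants K13 (Rule 7).
black-pass would need gold-key and K35 (Rule 1), but K35 is never granted. blue-key would need K35 (Rule 5), but K35 is never granted. red-code would need blue-key and green-badge (Rule 2), but blue-key is never granted.

K13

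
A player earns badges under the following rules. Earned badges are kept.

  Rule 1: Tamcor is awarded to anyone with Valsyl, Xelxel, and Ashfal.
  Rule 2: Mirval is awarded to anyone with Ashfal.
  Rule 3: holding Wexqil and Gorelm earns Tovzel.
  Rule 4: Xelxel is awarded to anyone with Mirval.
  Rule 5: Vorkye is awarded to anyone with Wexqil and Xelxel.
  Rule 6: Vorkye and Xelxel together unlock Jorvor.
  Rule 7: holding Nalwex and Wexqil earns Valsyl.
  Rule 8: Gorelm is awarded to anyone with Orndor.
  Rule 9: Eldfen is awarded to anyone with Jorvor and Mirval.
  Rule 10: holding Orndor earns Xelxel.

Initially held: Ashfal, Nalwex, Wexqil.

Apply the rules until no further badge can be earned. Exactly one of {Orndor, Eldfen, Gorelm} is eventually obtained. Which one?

Eldfen

With Ashfal, Mirval is earned (Rule 2).
With Mirval, Xelxel is earned (Rule 4).
With Wexqil and Xelxel, Vorkye is earned (Rule 5).
With Vorkye and Xelxel, Jorvor is earned (Rule 6).
With Jorvor and Mirval, Eldfen is earned (Rule 9).
Gorelm would need Orndor (Rule 8), but Orndor is never earned. No rule produces Orndor, and it is not given.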